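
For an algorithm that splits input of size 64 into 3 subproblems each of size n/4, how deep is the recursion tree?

For divide and conquer with division factor 4:

Problem sizes at each level:
Level 0: 64
Level 1: 16
Level 2: 4
Level 3: 1

The root is level 0 and the size-1 base case is level 3 (the tree spans levels 0 through 3, i.e. 4 levels counting the root), so the depth is the number of divisions: log_4(64) = 3

The recursion tree depth is log_4(64) = 3. At each level, the problem size is divided by 4, so it takes 3 divisions to reduce to a base case of size 1. The algorithm makes 3 recursive calls at each level.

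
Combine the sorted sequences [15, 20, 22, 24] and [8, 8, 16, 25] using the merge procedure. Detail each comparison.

Merging process:

Compare 15 vs 8: take 8 from right. Merged: [8]
Compare 15 vs 8: take 8 from right. Merged: [8, 8]
Compare 15 vs 16: take 15 from left. Merged: [8, 8, 15]
Compare 20 vs 16: take 16 from right. Merged: [8, 8, 15, 16]
Compare 20 vs 25: take 20 from left. Merged: [8, 8, 15, 16, 20]
Compare 22 vs 25: take 22 from left. Merged: [8, 8, 15, 16, 20, 22]
Compare 24 vs 25: take 24 from left. Merged: [8, 8, 15, 16, 20, 22, 24]
Append remaining from right: [25]. Merged: [8, 8, 15, 16, 20, 22, 24, 25]

Final merged array: [8, 8, 15, 16, 20, 22, 24, 25]
Total comparisons: 7

The merged array is [8, 8, 15, 16, 20, 22, 24, 25], requiring 7 comparisons. The merge step runs in O(n) time where n is the total number of elements.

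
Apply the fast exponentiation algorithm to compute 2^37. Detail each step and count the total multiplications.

Computing 2^37 by squaring (build up from 2^1; each line after the first costs one multiplication):

2^1 = 2
2^2 = (2^1)^2 = 2^2 = 4
2^4 = (2^2)^2 = 4^2 = 16
2^8 = (2^4)^2 = 16^2 = 256
2^9 = 2 * 2^8 = 2 * 256 = 512
2^18 = (2^9)^2 = 512^2 = 262144
2^36 = (2^18)^2 = 262144^2 = 68719476736
2^37 = 2 * 2^36 = 2 * 68719476736 = 137438953472

Result: 137438953472
Multiplications needed: 7 (7 lines after 2^1)

2^37 = 137438953472. Using exponentiation by squaring, this requires 7 multiplications. The key idea: if the exponent is even, square the half-power; if odd, multiply by the base once.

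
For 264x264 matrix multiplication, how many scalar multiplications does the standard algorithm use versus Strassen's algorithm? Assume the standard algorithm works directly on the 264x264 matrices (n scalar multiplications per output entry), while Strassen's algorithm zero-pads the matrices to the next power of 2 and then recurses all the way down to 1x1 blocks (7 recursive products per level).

Matrix multiplication for 264x264 matrices:

Strassen's algorithm requires power-of-2 dimensions. Pad 264x264 to 512x512 (next power of 2).

Standard algorithm: 264^3 = 18399744 multiplications
Strassen's algorithm: 7^(log2(512)) = 7^9 = 40353607 multiplications
Difference: 18399744 - 40353607 = -21953863 (Strassen uses MORE here due to padding overhead — for small or just-over-power-of-2 n, padding can outweigh the per-level savings)

Standard: 18399744 multiplications (264^3). Strassen: 40353607 multiplications (7^9, after padding to 512x512). Strassen reduces 8 recursive multiplications to 7 at each level.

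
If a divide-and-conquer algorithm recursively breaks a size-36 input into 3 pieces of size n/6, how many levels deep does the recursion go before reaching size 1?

For divide and conquer with division factor 6:

Problem sizes at each level:
Level 0: 36
Level 1: 6
Level 2: 1

The root is level 0 and the size-1 base case is level 2 (the tree spans levels 0 through 2, i.e. 3 levels counting the root), so the depth is the number of divisions: log_6(36) = 2

The recursion tree depth is log_6(36) = 2. At each level, the problem size is divided by 6, so it takes 2 divisions to reduce to a base case of size 1. The algorithm makes 3 recursive calls at each level.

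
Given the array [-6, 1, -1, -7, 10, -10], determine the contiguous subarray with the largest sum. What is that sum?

Using Kadane's algorithm on [-6, 1, -1, -7, 10, -10]:

Scanning through the array:
Position 1 (value 1): max_ending_here = 1, max_so_far = 1
Position 2 (value -1): max_ending_here = 0, max_so_far = 1
Position 3 (value -7): max_ending_here = -7, max_so_far = 1
Position 4 (value 10): max_ending_here = 10, max_so_far = 10
Position 5 (value -10): max_ending_here = 0, max_so_far = 10

Maximum subarray: [10]
Maximum sum: 10

The maximum subarray is [10] with sum 10. This subarray runs from index 4 to index 4.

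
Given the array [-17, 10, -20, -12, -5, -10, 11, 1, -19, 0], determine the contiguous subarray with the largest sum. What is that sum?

Using Kadane's algorithm on [-17, 10, -20, -12, -5, -10, 11, 1, -19, 0]:

Scanning through the array:
Position 1 (value 10): max_ending_here = 10, max_so_far = 10
Position 2 (value -20): max_ending_here = -10, max_so_far = 10
Position 3 (value -12): max_ending_here = -12, max_so_far = 10
Position 4 (value -5): max_ending_here = -5, max_so_far = 10
Position 5 (value -10): max_ending_here = -10, max_so_far = 10
Position 6 (value 11): max_ending_here = 11, max_so_far = 11
Position 7 (value 1): max_ending_here = 12, max_so_far = 12
Position 8 (value -19): max_ending_here = -7, max_so_far = 12
Position 9 (value 0): max_ending_here = 0, max_so_far = 12

Maximum subarray: [11, 1]
Maximum sum: 12

The maximum subarray is [11, 1] with sum 12. This subarray runs from index 6 to index 7.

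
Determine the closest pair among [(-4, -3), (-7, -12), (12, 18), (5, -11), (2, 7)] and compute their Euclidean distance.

Computing all pairwise distances among 5 points:

d((-4, -3), (-7, -12)) = 9.4868 <-- minimum
d((-4, -3), (12, 18)) = 26.4008
d((-4, -3), (5, -11)) = 12.0416
d((-4, -3), (2, 7)) = 11.6619
d((-7, -12), (12, 18)) = 35.5106
d((-7, -12), (5, -11)) = 12.0416
d((-7, -12), (2, 7)) = 21.0238
d((12, 18), (5, -11)) = 29.8329
d((12, 18), (2, 7)) = 14.8661
d((5, -11), (2, 7)) = 18.2483

Closest pair: (-4, -3) and (-7, -12) with distance 9.4868

The closest pair is (-4, -3) and (-7, -12) with Euclidean distance 9.4868. For 5 points, brute-force pairwise comparison is shown above. For large n, the divide-and-conquer algorithm (sort by x, recurse on halves, check the dividing strip) achieves O(n log n).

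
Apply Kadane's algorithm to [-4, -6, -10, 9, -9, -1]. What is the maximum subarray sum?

Using Kadane's algorithm on [-4, -6, -10, 9, -9, -1]:

Scanning through the array:
Position 1 (value -6): max_ending_here = -6, max_so_far = -4
Position 2 (value -10): max_ending_here = -10, max_so_far = -4
Position 3 (value 9): max_ending_here = 9, max_so_far = 9
Position 4 (value -9): max_ending_here = 0, max_so_far = 9
Position 5 (value -1): max_ending_here = -1, max_so_far = 9

Maximum subarray: [9]
Maximum sum: 9

The maximum subarray is [9] with sum 9. This subarray runs from index 3 to index 3.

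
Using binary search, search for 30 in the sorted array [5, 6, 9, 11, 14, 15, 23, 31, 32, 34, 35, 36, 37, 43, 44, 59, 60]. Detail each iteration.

Binary search for 30 in [5, 6, 9, 11, 14, 15, 23, 31, 32, 34, 35, 36, 37, 43, 44, 59, 60]:

lo=0, hi=16, mid=8, arr[mid]=32 -> 32 > 30, search left half
lo=0, hi=7, mid=3, arr[mid]=11 -> 11 < 30, search right half
lo=4, hi=7, mid=5, arr[mid]=15 -> 15 < 30, search right half
lo=6, hi=7, mid=6, arr[mid]=23 -> 23 < 30, search right half
lo=7, hi=7, mid=7, arr[mid]=31 -> 31 > 30, search left half
lo=7 > hi=6, target 30 not found

Binary search determines that 30 is not in the array after 5 comparisons. The search space was exhausted without finding the target.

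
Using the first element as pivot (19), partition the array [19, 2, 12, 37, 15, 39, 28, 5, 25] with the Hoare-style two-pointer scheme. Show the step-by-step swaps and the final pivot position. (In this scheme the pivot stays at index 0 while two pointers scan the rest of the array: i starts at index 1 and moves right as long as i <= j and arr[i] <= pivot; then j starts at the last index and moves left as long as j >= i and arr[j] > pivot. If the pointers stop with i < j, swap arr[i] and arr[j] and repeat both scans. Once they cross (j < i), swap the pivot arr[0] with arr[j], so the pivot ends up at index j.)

Hoare-style two-pointer partition with pivot = 19:

Initial array: [19, 2, 12, 37, 15, 39, 28, 5, 25]

Pointers start at i = 1, j = 8.
i stops at index 3 (arr[3]=37 > 19), j stops at index 7 (arr[7]=5 <= 19): swap arr[3] and arr[7], array becomes [19, 2, 12, 5, 15, 39, 28, 37, 25]
i ends at 5, j ends at 4: the pointers have crossed (j < i), so scanning stops.

Swap pivot arr[0] with arr[4] to place pivot at position 4: [15, 2, 12, 5, 19, 39, 28, 37, 25]
Pivot position: 4

After partitioning with pivot 19, the array becomes [15, 2, 12, 5, 19, 39, 28, 37, 25]. The pivot is placed at index 4. All elements to the left of the pivot are <= 19, and all elements to the right are > 19.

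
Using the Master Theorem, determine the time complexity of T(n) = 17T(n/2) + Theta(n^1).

Master Theorem for T(n) = 17T(n/2) + O(n^1):

a = 17, b = 2, c = 1
log_b(a) = log_2(17) = 4.0875

Case 1: c = 1 < log_2(17) = 4.0875
T(n) = O(n^(log_2 17))

For T(n) = 17T(n/2) + O(n^1): log_2(17) = 4.0875. This is Case 1 of the Master Theorem (c < log_b(a), work dominated by leaves), giving O(n^(log_2 17)).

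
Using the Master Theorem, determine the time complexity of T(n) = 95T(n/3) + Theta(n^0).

Master Theorem for T(n) = 95T(n/3) + O(n^0):

a = 95, b = 3, c = 0
log_b(a) = log_3(95) = 4.1451

Case 1: c = 0 < log_3(95) = 4.1451
T(n) = O(n^(log_3 95))

For T(n) = 95T(n/3) + O(n^0): log_3(95) = 4.1451. This is Case 1 of the Master Theorem (c < log_b(a), work dominated by leaves), giving O(n^(log_3 95)).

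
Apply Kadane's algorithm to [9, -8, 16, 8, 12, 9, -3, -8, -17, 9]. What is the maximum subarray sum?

Using Kadane's algorithm on [9, -8, 16, 8, 12, 9, -3, -8, -17, 9]:

Scanning through the array:
Position 1 (value -8): max_ending_here = 1, max_so_far = 9
Position 2 (value 16): max_ending_here = 17, max_so_far = 17
Position 3 (value 8): max_ending_here = 25, max_so_far = 25
Position 4 (value 12): max_ending_here = 37, max_so_far = 37
Position 5 (value 9): max_ending_here = 46, max_so_far = 46
Position 6 (value -3): max_ending_here = 43, max_so_far = 46
Position 7 (value -8): max_ending_here = 35, max_so_far = 46
Position 8 (value -17): max_ending_here = 18, max_so_far = 46
Position 9 (value 9): max_ending_here = 27, max_so_far = 46

Maximum subarray: [9, -8, 16, 8, 12, 9]
Maximum sum: 46

The maximum subarray is [9, -8, 16, 8, 12, 9] with sum 46. This subarray runs from index 0 to index 5.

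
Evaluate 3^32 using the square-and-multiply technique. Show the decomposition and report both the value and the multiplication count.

Computing 3^32 by squaring (build up from 3^1; each line after the first costs one multiplication):

3^1 = 3
3^2 = (3^1)^2 = 3^2 = 9
3^4 = (3^2)^2 = 9^2 = 81
3^8 = (3^4)^2 = 81^2 = 6561
3^16 = (3^8)^2 = 6561^2 = 43046721
3^32 = (3^16)^2 = 43046721^2 = 1853020188851841

Result: 1853020188851841
Multiplications needed: 5 (5 lines after 3^1)

3^32 = 1853020188851841. Using exponentiation by squaring, this requires 5 multiplications. The key idea: if the exponent is even, square the half-power; if odd, multiply by the base once.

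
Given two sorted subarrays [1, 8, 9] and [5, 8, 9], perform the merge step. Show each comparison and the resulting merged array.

Merging process:

Compare 1 vs 5: take 1 from left. Merged: [1]
Compare 8 vs 5: take 5 from right. Merged: [1, 5]
Compare 8 vs 8: take 8 from left. Merged: [1, 5, 8]
Compare 9 vs 8: take 8 from right. Merged: [1, 5, 8, 8]
Compare 9 vs 9: take 9 from left. Merged: [1, 5, 8, 8, 9]
Append remaining from right: [9]. Merged: [1, 5, 8, 8, 9, 9]

Final merged array: [1, 5, 8, 8, 9, 9]
Total comparisons: 5

The merged array is [1, 5, 8, 8, 9, 9], requiring 5 comparisons. The merge step runs in O(n) time where n is the total number of elements.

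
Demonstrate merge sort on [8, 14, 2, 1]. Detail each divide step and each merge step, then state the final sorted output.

Merge sort trace:

Split: [8, 14, 2, 1] -> [8, 14] and [2, 1]
  Split: [8, 14] -> [8] and [14]
  Merge: [8] + [14] -> [8, 14]
  Split: [2, 1] -> [2] and [1]
  Merge: [2] + [1] -> [1, 2]
Merge: [8, 14] + [1, 2] -> [1, 2, 8, 14]

Final sorted array: [1, 2, 8, 14]

The merge sort proceeds by recursively splitting the array and merging sorted halves.
After all merges, the sorted array is [1, 2, 8, 14].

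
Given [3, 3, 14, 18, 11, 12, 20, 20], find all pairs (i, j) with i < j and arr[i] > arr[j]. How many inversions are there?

Finding inversions in [3, 3, 14, 18, 11, 12, 20, 20]:

(2, 4): arr[2]=14 > arr[4]=11
(2, 5): arr[2]=14 > arr[5]=12
(3, 4): arr[3]=18 > arr[4]=11
(3, 5): arr[3]=18 > arr[5]=12

Total inversions: 4

The array has 4 inversion(s): (2,4), (2,5), (3,4), (3,5). Each pair (i,j) satisfies i < j and arr[i] > arr[j].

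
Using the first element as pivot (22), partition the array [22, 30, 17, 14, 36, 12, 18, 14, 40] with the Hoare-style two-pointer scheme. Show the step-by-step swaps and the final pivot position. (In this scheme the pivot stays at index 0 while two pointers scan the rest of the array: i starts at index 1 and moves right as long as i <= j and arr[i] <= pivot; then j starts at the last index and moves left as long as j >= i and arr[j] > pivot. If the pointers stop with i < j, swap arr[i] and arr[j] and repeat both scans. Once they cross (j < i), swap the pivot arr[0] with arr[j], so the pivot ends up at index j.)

Hoare-style two-pointer partition with pivot = 22:

Initial array: [22, 30, 17, 14, 36, 12, 18, 14, 40]

Pointers start at i = 1, j = 8.
i stops at index 1 (arr[1]=30 > 22), j stops at index 7 (arr[7]=14 <= 22): swap arr[1] and arr[7], array becomes [22, 14, 17, 14, 36, 12, 18, 30, 40]
i stops at index 4 (arr[4]=36 > 22), j stops at index 6 (arr[6]=18 <= 22): swap arr[4] and arr[6], array becomes [22, 14, 17, 14, 18, 12, 36, 30, 40]
i ends at 6, j ends at 5: the pointers have crossed (j < i), so scanning stops.

Swap pivot arr[0] with arr[5] to place pivot at position 5: [12, 14, 17, 14, 18, 22, 36, 30, 40]
Pivot position: 5

After partitioning with pivot 22, the array becomes [12, 14, 17, 14, 18, 22, 36, 30, 40]. The pivot is placed at index 5. All elements to the left of the pivot are <= 22, and all elements to the right are > 22.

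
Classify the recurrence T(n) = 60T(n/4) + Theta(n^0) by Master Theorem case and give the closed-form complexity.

Master Theorem for T(n) = 60T(n/4) + O(n^0):

a = 60, b = 4, c = 0
log_b(a) = log_4(60) = 2.9534

Case 1: c = 0 < log_4(60) = 2.9534
T(n) = O(n^(log_4 60))

For T(n) = 60T(n/4) + O(n^0): log_4(60) = 2.9534. This is Case 1 of the Master Theorem (c < log_b(a), work dominated by leaves), giving O(n^(log_4 60)).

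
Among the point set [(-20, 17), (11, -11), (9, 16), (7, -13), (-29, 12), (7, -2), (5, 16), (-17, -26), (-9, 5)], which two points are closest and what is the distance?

Computing all pairwise distances among 9 points:

d((-20, 17), (11, -11)) = 41.7732
d((-20, 17), (9, 16)) = 29.0172
d((-20, 17), (7, -13)) = 40.3609
d((-20, 17), (-29, 12)) = 10.2956
d((-20, 17), (7, -2)) = 33.0151
d((-20, 17), (5, 16)) = 25.02
d((-20, 17), (-17, -26)) = 43.1045
d((-20, 17), (-9, 5)) = 16.2788
d((11, -11), (9, 16)) = 27.074
d((11, -11), (7, -13)) = 4.4721
d((11, -11), (-29, 12)) = 46.1411
d((11, -11), (7, -2)) = 9.8489
d((11, -11), (5, 16)) = 27.6586
d((11, -11), (-17, -26)) = 31.7648
d((11, -11), (-9, 5)) = 25.6125
d((9, 16), (7, -13)) = 29.0689
d((9, 16), (-29, 12)) = 38.2099
d((9, 16), (7, -2)) = 18.1108
d((9, 16), (5, 16)) = 4.0 <-- minimum
d((9, 16), (-17, -26)) = 49.3964
d((9, 16), (-9, 5)) = 21.095
d((7, -13), (-29, 12)) = 43.8292
d((7, -13), (7, -2)) = 11.0
d((7, -13), (5, 16)) = 29.0689
d((7, -13), (-17, -26)) = 27.2947
d((7, -13), (-9, 5)) = 24.0832
d((-29, 12), (7, -2)) = 38.6264
d((-29, 12), (5, 16)) = 34.2345
d((-29, 12), (-17, -26)) = 39.8497
d((-29, 12), (-9, 5)) = 21.1896
d((7, -2), (5, 16)) = 18.1108
d((7, -2), (-17, -26)) = 33.9411
d((7, -2), (-9, 5)) = 17.4642
d((5, 16), (-17, -26)) = 47.4131
d((5, 16), (-9, 5)) = 17.8045
d((-17, -26), (-9, 5)) = 32.0156

Closest pair: (9, 16) and (5, 16) with distance 4.0

The closest pair is (9, 16) and (5, 16) with Euclidean distance 4.0. For 9 points, brute-force pairwise comparison is shown above. For large n, the divide-and-conquer algorithm (sort by x, recurse on halves, check the dividing strip) achieves O(n log n).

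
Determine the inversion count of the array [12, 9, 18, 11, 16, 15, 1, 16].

Finding inversions in [12, 9, 18, 11, 16, 15, 1, 16]:

(0, 1): arr[0]=12 > arr[1]=9
(0, 3): arr[0]=12 > arr[3]=11
(0, 6): arr[0]=12 > arr[6]=1
(1, 6): arr[1]=9 > arr[6]=1
(2, 3): arr[2]=18 > arr[3]=11
(2, 4): arr[2]=18 > arr[4]=16
(2, 5): arr[2]=18 > arr[5]=15
(2, 6): arr[2]=18 > arr[6]=1
(2, 7): arr[2]=18 > arr[7]=16
(3, 6): arr[3]=11 > arr[6]=1
(4, 5): arr[4]=16 > arr[5]=15
(4, 6): arr[4]=16 > arr[6]=1
(5, 6): arr[5]=15 > arr[6]=1

Total inversions: 13

The array has 13 inversion(s): (0,1), (0,3), (0,6), (1,6), (2,3), (2,4), (2,5), (2,6), (2,7), (3,6), (4,5), (4,6), (5,6). Each pair (i,j) satisfies i < j and arr[i] > arr[j].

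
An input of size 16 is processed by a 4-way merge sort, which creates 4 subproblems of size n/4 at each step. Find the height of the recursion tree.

For divide and conquer with division factor 4:

Problem sizes at each level:
Level 0: 16
Level 1: 4
Level 2: 1

The root is level 0 and the size-1 base case is level 2 (the tree spans levels 0 through 2, i.e. 3 levels counting the root), so the depth is the number of divisions: log_4(16) = 2

The recursion tree depth is log_4(16) = 2. At each level, the problem size is divided by 4, so it takes 2 divisions to reduce to a base case of size 1. The algorithm makes 4 recursive calls at each level.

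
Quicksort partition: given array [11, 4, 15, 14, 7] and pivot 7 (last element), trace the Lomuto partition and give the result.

Lomuto partition with pivot = 7:

Initial array: [11, 4, 15, 14, 7]

arr[0]=11 > 7: no swap
arr[1]=4 <= 7: swap with position 0, array becomes [4, 11, 15, 14, 7]
arr[2]=15 > 7: no swap
arr[3]=14 > 7: no swap

Place pivot at position 1: [4, 7, 15, 14, 11]
Pivot position: 1

After partitioning with pivot 7, the array becomes [4, 7, 15, 14, 11]. The pivot is placed at index 1. All elements to the left of the pivot are <= 7, and all elements to the right are > 7.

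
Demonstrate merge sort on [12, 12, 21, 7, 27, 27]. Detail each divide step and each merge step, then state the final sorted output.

Merge sort trace:

Split: [12, 12, 21, 7, 27, 27] -> [12, 12, 21] and [7, 27, 27]
  Split: [12, 12, 21] -> [12] and [12, 21]
    Split: [12, 21] -> [12] and [21]
    Merge: [12] + [21] -> [12, 21]
  Merge: [12] + [12, 21] -> [12, 12, 21]
  Split: [7, 27, 27] -> [7] and [27, 27]
    Split: [27, 27] -> [27] and [27]
    Merge: [27] + [27] -> [27, 27]
  Merge: [7] + [27, 27] -> [7, 27, 27]
Merge: [12, 12, 21] + [7, 27, 27] -> [7, 12, 12, 21, 27, 27]

Final sorted array: [7, 12, 12, 21, 27, 27]

The merge sort proceeds by recursively splitting the array and merging sorted halves.
After all merges, the sorted array is [7, 12, 12, 21, 27, 27].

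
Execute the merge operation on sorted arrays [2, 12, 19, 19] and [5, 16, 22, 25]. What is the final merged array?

Merging process:

Compare 2 vs 5: take 2 from left. Merged: [2]
Compare 12 vs 5: take 5 from right. Merged: [2, 5]
Compare 12 vs 16: take 12 from left. Merged: [2, 5, 12]
Compare 19 vs 16: take 16 from right. Merged: [2, 5, 12, 16]
Compare 19 vs 22: take 19 from left. Merged: [2, 5, 12, 16, 19]
Compare 19 vs 22: take 19 from left. Merged: [2, 5, 12, 16, 19, 19]
Append remaining from right: [22, 25]. Merged: [2, 5, 12, 16, 19, 19, 22, 25]

Final merged array: [2, 5, 12, 16, 19, 19, 22, 25]
Total comparisons: 6

The merged array is [2, 5, 12, 16, 19, 19, 22, 25], requiring 6 comparisons. The merge step runs in O(n) time where n is the total number of elements.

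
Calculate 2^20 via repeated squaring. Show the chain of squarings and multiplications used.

Computing 2^20 by squaring (build up from 2^1; each line after the first costs one multiplication):

2^1 = 2
2^2 = (2^1)^2 = 2^2 = 4
2^4 = (2^2)^2 = 4^2 = 16
2^5 = 2 * 2^4 = 2 * 16 = 32
2^10 = (2^5)^2 = 32^2 = 1024
2^20 = (2^10)^2 = 1024^2 = 1048576

Result: 1048576
Multiplications needed: 5 (5 lines after 2^1)

2^20 = 1048576. Using exponentiation by squaring, this requires 5 multiplications. The key idea: if the exponent is even, square the half-power; if odd, multiply by the base once.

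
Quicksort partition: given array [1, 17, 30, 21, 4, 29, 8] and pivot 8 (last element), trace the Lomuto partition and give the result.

Lomuto partition with pivot = 8:

Initial array: [1, 17, 30, 21, 4, 29, 8]

arr[0]=1 <= 8: swap with position 0, array becomes [1, 17, 30, 21, 4, 29, 8]
arr[1]=17 > 8: no swap
arr[2]=30 > 8: no swap
arr[3]=21 > 8: no swap
arr[4]=4 <= 8: swap with position 1, array becomes [1, 4, 30, 21, 17, 29, 8]
arr[5]=29 > 8: no swap

Place pivot at position 2: [1, 4, 8, 21, 17, 29, 30]
Pivot position: 2

After partitioning with pivot 8, the array becomes [1, 4, 8, 21, 17, 29, 30]. The pivot is placed at index 2. All elements to the left of the pivot are <= 8, and all elements to the right are > 8.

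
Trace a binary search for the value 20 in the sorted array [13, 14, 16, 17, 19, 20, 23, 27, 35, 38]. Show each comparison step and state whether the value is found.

Binary search for 20 in [13, 14, 16, 17, 19, 20, 23, 27, 35, 38]:

lo=0, hi=9, mid=4, arr[mid]=19 -> 19 < 20, search right half
lo=5, hi=9, mid=7, arr[mid]=27 -> 27 > 20, search left half
lo=5, hi=6, mid=5, arr[mid]=20 -> Found target at index 5!

Binary search finds 20 at index 5 after 3 comparisons. The search repeatedly halves the search space by comparing with the middle element.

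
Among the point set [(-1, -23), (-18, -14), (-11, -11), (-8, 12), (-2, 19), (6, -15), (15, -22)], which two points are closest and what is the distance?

Computing all pairwise distances among 7 points:

d((-1, -23), (-18, -14)) = 19.2354
d((-1, -23), (-11, -11)) = 15.6205
d((-1, -23), (-8, 12)) = 35.6931
d((-1, -23), (-2, 19)) = 42.0119
d((-1, -23), (6, -15)) = 10.6301
d((-1, -23), (15, -22)) = 16.0312
d((-18, -14), (-11, -11)) = 7.6158 <-- minimum
d((-18, -14), (-8, 12)) = 27.8568
d((-18, -14), (-2, 19)) = 36.6742
d((-18, -14), (6, -15)) = 24.0208
d((-18, -14), (15, -22)) = 33.9559
d((-11, -11), (-8, 12)) = 23.1948
d((-11, -11), (-2, 19)) = 31.3209
d((-11, -11), (6, -15)) = 17.4642
d((-11, -11), (15, -22)) = 28.2312
d((-8, 12), (-2, 19)) = 9.2195
d((-8, 12), (6, -15)) = 30.4138
d((-8, 12), (15, -22)) = 41.0488
d((-2, 19), (6, -15)) = 34.9285
d((-2, 19), (15, -22)) = 44.3847
d((6, -15), (15, -22)) = 11.4018

Closest pair: (-18, -14) and (-11, -11) with distance 7.6158

The closest pair is (-18, -14) and (-11, -11) with Euclidean distance 7.6158. For 7 points, brute-force pairwise comparison is shown above. For large n, the divide-and-conquer algorithm (sort by x, recurse on halves, check the dividing strip) achieves O(n log n).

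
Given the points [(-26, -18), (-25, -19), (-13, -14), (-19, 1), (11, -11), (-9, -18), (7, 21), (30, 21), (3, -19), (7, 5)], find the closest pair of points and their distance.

Computing all pairwise distances among 10 points:

d((-26, -18), (-25, -19)) = 1.4142 <-- minimum
d((-26, -18), (-13, -14)) = 13.6015
d((-26, -18), (-19, 1)) = 20.2485
d((-26, -18), (11, -11)) = 37.6563
d((-26, -18), (-9, -18)) = 17.0
d((-26, -18), (7, 21)) = 51.0882
d((-26, -18), (30, 21)) = 68.2422
d((-26, -18), (3, -19)) = 29.0172
d((-26, -18), (7, 5)) = 40.2244
d((-25, -19), (-13, -14)) = 13.0
d((-25, -19), (-19, 1)) = 20.8806
d((-25, -19), (11, -11)) = 36.8782
d((-25, -19), (-9, -18)) = 16.0312
d((-25, -19), (7, 21)) = 51.225
d((-25, -19), (30, 21)) = 68.0074
d((-25, -19), (3, -19)) = 28.0
d((-25, -19), (7, 5)) = 40.0
d((-13, -14), (-19, 1)) = 16.1555
d((-13, -14), (11, -11)) = 24.1868
d((-13, -14), (-9, -18)) = 5.6569
d((-13, -14), (7, 21)) = 40.3113
d((-13, -14), (30, 21)) = 55.4437
d((-13, -14), (3, -19)) = 16.7631
d((-13, -14), (7, 5)) = 27.5862
d((-19, 1), (11, -11)) = 32.311
d((-19, 1), (-9, -18)) = 21.4709
d((-19, 1), (7, 21)) = 32.8024
d((-19, 1), (30, 21)) = 52.9245
d((-19, 1), (3, -19)) = 29.7321
d((-19, 1), (7, 5)) = 26.3059
d((11, -11), (-9, -18)) = 21.1896
d((11, -11), (7, 21)) = 32.249
d((11, -11), (30, 21)) = 37.2156
d((11, -11), (3, -19)) = 11.3137
d((11, -11), (7, 5)) = 16.4924
d((-9, -18), (7, 21)) = 42.1545
d((-9, -18), (30, 21)) = 55.1543
d((-9, -18), (3, -19)) = 12.0416
d((-9, -18), (7, 5)) = 28.0179
d((7, 21), (30, 21)) = 23.0
d((7, 21), (3, -19)) = 40.1995
d((7, 21), (7, 5)) = 16.0
d((30, 21), (3, -19)) = 48.2597
d((30, 21), (7, 5)) = 28.0179
d((3, -19), (7, 5)) = 24.3311

Closest pair: (-26, -18) and (-25, -19) with distance 1.4142

The closest pair is (-26, -18) and (-25, -19) with Euclidean distance 1.4142. For 10 points, brute-force pairwise comparison is shown above. For large n, the divide-and-conquer algorithm (sort by x, recurse on halves, check the dividing strip) achieves O(n log n).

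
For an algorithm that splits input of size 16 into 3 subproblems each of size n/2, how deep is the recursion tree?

For divide and conquer with division factor 2:

Problem sizes at each level:
Level 0: 16
Level 1: 8
Level 2: 4
Level 3: 2
Level 4: 1

The root is level 0 and the size-1 base case is level 4 (the tree spans levels 0 through 4, i.e. 5 levels counting the root), so the depth is the number of divisions: log_2(16) = 4

The recursion tree depth is log_2(16) = 4. At each level, the problem size is divided by 2, so it takes 4 divisions to reduce to a base case of size 1. The algorithm makes 3 recursive calls at each level.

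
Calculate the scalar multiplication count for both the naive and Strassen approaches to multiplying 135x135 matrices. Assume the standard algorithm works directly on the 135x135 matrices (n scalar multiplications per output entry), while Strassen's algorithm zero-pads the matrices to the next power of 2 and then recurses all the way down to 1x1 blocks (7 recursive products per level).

Matrix multiplication for 135x135 matrices:

Strassen's algorithm requires power-of-2 dimensions. Pad 135x135 to 256x256 (next power of 2).

Standard algorithm: 135^3 = 2460375 multiplications
Strassen's algorithm: 7^(log2(256)) = 7^8 = 5764801 multiplications
Difference: 2460375 - 5764801 = -3304426 (Strassen uses MORE here due to padding overhead — for small or just-over-power-of-2 n, padding can outweigh the per-level savings)

Standard: 2460375 multiplications (135^3). Strassen: 5764801 multiplications (7^8, after padding to 256x256). Strassen reduces 8 recursive multiplications to 7 at each level.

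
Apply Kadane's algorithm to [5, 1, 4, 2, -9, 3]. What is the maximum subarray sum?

Using Kadane's algorithm on [5, 1, 4, 2, -9, 3]:

Scanning through the array:
Position 1 (value 1): max_ending_here = 6, max_so_far = 6
Position 2 (value 4): max_ending_here = 10, max_so_far = 10
Position 3 (value 2): max_ending_here = 12, max_so_far = 12
Position 4 (value -9): max_ending_here = 3, max_so_far = 12
Position 5 (value 3): max_ending_here = 6, max_so_far = 12

Maximum subarray: [5, 1, 4, 2]
Maximum sum: 12

The maximum subarray is [5, 1, 4, 2] with sum 12. This subarray runs from index 0 to index 3.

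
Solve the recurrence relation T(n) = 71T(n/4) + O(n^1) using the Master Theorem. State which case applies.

Master Theorem for T(n) = 71T(n/4) + O(n^1):

a = 71, b = 4, c = 1
log_b(a) = log_4(71) = 3.0749

Case 1: c = 1 < log_4(71) = 3.0749
T(n) = O(n^(log_4 71))

For T(n) = 71T(n/4) + O(n^1): log_4(71) = 3.0749. This is Case 1 of the Master Theorem (c < log_b(a), work dominated by leaves), giving O(n^(log_4 71)).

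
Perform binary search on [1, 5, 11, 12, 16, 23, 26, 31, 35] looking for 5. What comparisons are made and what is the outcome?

Binary search for 5 in [1, 5, 11, 12, 16, 23, 26, 31, 35]:

lo=0, hi=8, mid=4, arr[mid]=16 -> 16 > 5, search left half
lo=0, hi=3, mid=1, arr[mid]=5 -> Found target at index 1!

Binary search finds 5 at index 1 after 2 comparisons. The search repeatedly halves the search space by comparing with the middle element.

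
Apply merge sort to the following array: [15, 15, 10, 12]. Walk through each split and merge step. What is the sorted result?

Merge sort trace:

Split: [15, 15, 10, 12] -> [15, 15] and [10, 12]
  Split: [15, 15] -> [15] and [15]
  Merge: [15] + [15] -> [15, 15]
  Split: [10, 12] -> [10] and [12]
  Merge: [10] + [12] -> [10, 12]
Merge: [15, 15] + [10, 12] -> [10, 12, 15, 15]

Final sorted array: [10, 12, 15, 15]

The merge sort proceeds by recursively splitting the array and merging sorted halves.
After all merges, the sorted array is [10, 12, 15, 15].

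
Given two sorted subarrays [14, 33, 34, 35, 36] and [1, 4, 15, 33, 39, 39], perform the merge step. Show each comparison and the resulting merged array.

Merging process:

Compare 14 vs 1: take 1 from right. Merged: [1]
Compare 14 vs 4: take 4 from right. Merged: [1, 4]
Compare 14 vs 15: take 14 from left. Merged: [1, 4, 14]
Compare 33 vs 15: take 15 from right. Merged: [1, 4, 14, 15]
Compare 33 vs 33: take 33 from left. Merged: [1, 4, 14, 15, 33]
Compare 34 vs 33: take 33 from right. Merged: [1, 4, 14, 15, 33, 33]
Compare 34 vs 39: take 34 from left. Merged: [1, 4, 14, 15, 33, 33, 34]
Compare 35 vs 39: take 35 from left. Merged: [1, 4, 14, 15, 33, 33, 34, 35]
Compare 36 vs 39: take 36 from left. Merged: [1, 4, 14, 15, 33, 33, 34, 35, 36]
Append remaining from right: [39, 39]. Merged: [1, 4, 14, 15, 33, 33, 34, 35, 36, 39, 39]

Final merged array: [1, 4, 14, 15, 33, 33, 34, 35, 36, 39, 39]
Total comparisons: 9

The merged array is [1, 4, 14, 15, 33, 33, 34, 35, 36, 39, 39], requiring 9 comparisons. The merge step runs in O(n) time where n is the total number of elements.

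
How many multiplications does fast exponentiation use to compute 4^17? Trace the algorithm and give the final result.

Computing 4^17 by squaring (build up from 4^1; each line after the first costs one multiplication):

4^1 = 4
4^2 = (4^1)^2 = 4^2 = 16
4^4 = (4^2)^2 = 16^2 = 256
4^8 = (4^4)^2 = 256^2 = 65536
4^16 = (4^8)^2 = 65536^2 = 4294967296
4^17 = 4 * 4^16 = 4 * 4294967296 = 17179869184

Result: 17179869184
Multiplications needed: 5 (5 lines after 4^1)

4^17 = 17179869184. Using exponentiation by squaring, this requires 5 multiplications. The key idea: if the exponent is even, square the half-power; if odd, multiply by the base once.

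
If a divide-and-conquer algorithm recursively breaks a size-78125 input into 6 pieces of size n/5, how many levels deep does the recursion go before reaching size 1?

For divide and conquer with division factor 5:

Problem sizes at each level:
Level 0: 78125
Level 1: 15625
Level 2: 3125
Level 3: 625
Level 4: 125
Level 5: 25
Level 6: 5
Level 7: 1

The root is level 0 and the size-1 base case is level 7 (the tree spans levels 0 through 7, i.e. 8 levels counting the root), so the depth is the number of divisions: log_5(78125) = 7

The recursion tree depth is log_5(78125) = 7. At each level, the problem size is divided by 5, so it takes 7 divisions to reduce to a base case of size 1. The algorithm makes 6 recursive calls at each level.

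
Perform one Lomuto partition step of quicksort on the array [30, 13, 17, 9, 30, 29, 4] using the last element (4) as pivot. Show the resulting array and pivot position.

Lomuto partition with pivot = 4:

Initial array: [30, 13, 17, 9, 30, 29, 4]

arr[0]=30 > 4: no swap
arr[1]=13 > 4: no swap
arr[2]=17 > 4: no swap
arr[3]=9 > 4: no swap
arr[4]=30 > 4: no swap
arr[5]=29 > 4: no swap

Place pivot at position 0: [4, 13, 17, 9, 30, 29, 30]
Pivot position: 0

After partitioning with pivot 4, the array becomes [4, 13, 17, 9, 30, 29, 30]. The pivot is placed at index 0. All elements to the left of the pivot are <= 4, and all elements to the right are > 4.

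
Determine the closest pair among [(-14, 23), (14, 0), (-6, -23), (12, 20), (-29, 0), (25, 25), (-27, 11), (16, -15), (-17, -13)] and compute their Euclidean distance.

Computing all pairwise distances among 9 points:

d((-14, 23), (14, 0)) = 36.2353
d((-14, 23), (-6, -23)) = 46.6905
d((-14, 23), (12, 20)) = 26.1725
d((-14, 23), (-29, 0)) = 27.4591
d((-14, 23), (25, 25)) = 39.0512
d((-14, 23), (-27, 11)) = 17.6918
d((-14, 23), (16, -15)) = 48.4149
d((-14, 23), (-17, -13)) = 36.1248
d((14, 0), (-6, -23)) = 30.4795
d((14, 0), (12, 20)) = 20.0998
d((14, 0), (-29, 0)) = 43.0
d((14, 0), (25, 25)) = 27.313
d((14, 0), (-27, 11)) = 42.45
d((14, 0), (16, -15)) = 15.1327
d((14, 0), (-17, -13)) = 33.6155
d((-6, -23), (12, 20)) = 46.6154
d((-6, -23), (-29, 0)) = 32.5269
d((-6, -23), (25, 25)) = 57.1402
d((-6, -23), (-27, 11)) = 39.9625
d((-6, -23), (16, -15)) = 23.4094
d((-6, -23), (-17, -13)) = 14.8661
d((12, 20), (-29, 0)) = 45.618
d((12, 20), (25, 25)) = 13.9284
d((12, 20), (-27, 11)) = 40.025
d((12, 20), (16, -15)) = 35.2278
d((12, 20), (-17, -13)) = 43.9318
d((-29, 0), (25, 25)) = 59.5063
d((-29, 0), (-27, 11)) = 11.1803 <-- minimum
d((-29, 0), (16, -15)) = 47.4342
d((-29, 0), (-17, -13)) = 17.6918
d((25, 25), (-27, 11)) = 53.8516
d((25, 25), (16, -15)) = 41.0
d((25, 25), (-17, -13)) = 56.6392
d((-27, 11), (16, -15)) = 50.2494
d((-27, 11), (-17, -13)) = 26.0
d((16, -15), (-17, -13)) = 33.0606

Closest pair: (-29, 0) and (-27, 11) with distance 11.1803

The closest pair is (-29, 0) and (-27, 11) with Euclidean distance 11.1803. For 9 points, brute-force pairwise comparison is shown above. For large n, the divide-and-conquer algorithm (sort by x, recurse on halves, check the dividing strip) achieves O(n log n).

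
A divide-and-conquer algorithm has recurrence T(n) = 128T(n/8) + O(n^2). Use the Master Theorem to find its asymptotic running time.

Master Theorem for T(n) = 128T(n/8) + O(n^2):

a = 128, b = 8, c = 2
log_b(a) = log_8(128) = 2.3333

Case 1: c = 2 < log_8(128) = 2.3333
T(n) = O(n^(log_8 128))

For T(n) = 128T(n/8) + O(n^2): log_8(128) = 2.3333. This is Case 1 of the Master Theorem (c < log_b(a), work dominated by leaves), giving O(n^(log_8 128)).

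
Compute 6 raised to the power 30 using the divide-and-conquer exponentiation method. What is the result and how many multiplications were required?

Computing 6^30 by squaring (build up from 6^1; each line after the first costs one multiplication):

6^1 = 6
6^2 = (6^1)^2 = 6^2 = 36
6^3 = 6 * 6^2 = 6 * 36 = 216
6^6 = (6^3)^2 = 216^2 = 46656
6^7 = 6 * 6^6 = 6 * 46656 = 279936
6^14 = (6^7)^2 = 279936^2 = 78364164096
6^15 = 6 * 6^14 = 6 * 78364164096 = 470184984576
6^30 = (6^15)^2 = 470184984576^2 = 221073919720733357899776

Result: 221073919720733357899776
Multiplications needed: 7 (7 lines after 6^1)

6^30 = 221073919720733357899776. Using exponentiation by squaring, this requires 7 multiplications. The key idea: if the exponent is even, square the half-power; if odd, multiply by the base once.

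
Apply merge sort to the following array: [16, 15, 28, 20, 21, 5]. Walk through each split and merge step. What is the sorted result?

Merge sort trace:

Split: [16, 15, 28, 20, 21, 5] -> [16, 15, 28] and [20, 21, 5]
  Split: [16, 15, 28] -> [16] and [15, 28]
    Split: [15, 28] -> [15] and [28]
    Merge: [15] + [28] -> [15, 28]
  Merge: [16] + [15, 28] -> [15, 16, 28]
  Split: [20, 21, 5] -> [20] and [21, 5]
    Split: [21, 5] -> [21] and [5]
    Merge: [21] + [5] -> [5, 21]
  Merge: [20] + [5, 21] -> [5, 20, 21]
Merge: [15, 16, 28] + [5, 20, 21] -> [5, 15, 16, 20, 21, 28]

Final sorted array: [5, 15, 16, 20, 21, 28]

The merge sort proceeds by recursively splitting the array and merging sorted halves.
After all merges, the sorted array is [5, 15, 16, 20, 21, 28].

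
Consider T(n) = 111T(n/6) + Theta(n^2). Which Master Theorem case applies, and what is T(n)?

Master Theorem for T(n) = 111T(n/6) + O(n^2):

a = 111, b = 6, c = 2
log_b(a) = log_6(111) = 2.6284

Case 1: c = 2 < log_6(111) = 2.6284
T(n) = O(n^(log_6 111))

For T(n) = 111T(n/6) + O(n^2): log_6(111) = 2.6284. This is Case 1 of the Master Theorem (c < log_b(a), work dominated by leaves), giving O(n^(log_6 111)).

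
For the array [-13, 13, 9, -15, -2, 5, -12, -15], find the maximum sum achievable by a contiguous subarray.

Using Kadane's algorithm on [-13, 13, 9, -15, -2, 5, -12, -15]:

Scanning through the array:
Position 1 (value 13): max_ending_here = 13, max_so_far = 13
Position 2 (value 9): max_ending_here = 22, max_so_far = 22
Position 3 (value -15): max_ending_here = 7, max_so_far = 22
Position 4 (value -2): max_ending_here = 5, max_so_far = 22
Position 5 (value 5): max_ending_here = 10, max_so_far = 22
Position 6 (value -12): max_ending_here = -2, max_so_far = 22
Position 7 (value -15): max_ending_here = -15, max_so_far = 22

Maximum subarray: [13, 9]
Maximum sum: 22

The maximum subarray is [13, 9] with sum 22. This subarray runs from index 1 to index 2.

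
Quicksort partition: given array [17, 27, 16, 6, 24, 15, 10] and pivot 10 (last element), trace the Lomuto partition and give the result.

Lomuto partition with pivot = 10:

Initial array: [17, 27, 16, 6, 24, 15, 10]

arr[0]=17 > 10: no swap
arr[1]=27 > 10: no swap
arr[2]=16 > 10: no swap
arr[3]=6 <= 10: swap with position 0, array becomes [6, 27, 16, 17, 24, 15, 10]
arr[4]=24 > 10: no swap
arr[5]=15 > 10: no swap

Place pivot at position 1: [6, 10, 16, 17, 24, 15, 27]
Pivot position: 1

After partitioning with pivot 10, the array becomes [6, 10, 16, 17, 24, 15, 27]. The pivot is placed at index 1. All elements to the left of the pivot are <= 10, and all elements to the right are > 10.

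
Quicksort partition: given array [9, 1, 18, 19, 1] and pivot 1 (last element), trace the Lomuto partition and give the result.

Lomuto partition with pivot = 1:

Initial array: [9, 1, 18, 19, 1]

arr[0]=9 > 1: no swap
arr[1]=1 <= 1: swap with position 0, array becomes [1, 9, 18, 19, 1]
arr[2]=18 > 1: no swap
arr[3]=19 > 1: no swap

Place pivot at position 1: [1, 1, 18, 19, 9]
Pivot position: 1

After partitioning with pivot 1, the array becomes [1, 1, 18, 19, 9]. The pivot is placed at index 1. All elements to the left of the pivot are <= 1, and all elements to the right are > 1.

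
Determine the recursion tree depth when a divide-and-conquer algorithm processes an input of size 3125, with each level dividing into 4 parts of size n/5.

For divide and conquer with division factor 5:

Problem sizes at each level:
Level 0: 3125
Level 1: 625
Level 2: 125
Level 3: 25
Level 4: 5
Level 5: 1

The root is level 0 and the size-1 base case is level 5 (the tree spans levels 0 through 5, i.e. 6 levels counting the root), so the depth is the number of divisions: log_5(3125) = 5

The recursion tree depth is log_5(3125) = 5. At each level, the problem size is divided by 5, so it takes 5 divisions to reduce to a base case of size 1. The algorithm makes 4 recursive calls at each level.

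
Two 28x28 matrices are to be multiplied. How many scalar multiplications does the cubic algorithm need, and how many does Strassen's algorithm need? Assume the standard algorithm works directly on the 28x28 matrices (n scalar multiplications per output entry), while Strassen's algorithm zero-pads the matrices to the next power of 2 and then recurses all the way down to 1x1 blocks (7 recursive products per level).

Matrix multiplication for 28x28 matrices:

Strassen's algorithm requires power-of-2 dimensions. Pad 28x28 to 32x32 (next power of 2).

Standard algorithm: 28^3 = 21952 multiplications
Strassen's algorithm: 7^(log2(32)) = 7^5 = 16807 multiplications
Savings: 21952 - 16807 = 5145 multiplications

Standard: 21952 multiplications (28^3). Strassen: 16807 multiplications (7^5, after padding to 32x32). Strassen reduces 8 recursive multiplications to 7 at each level.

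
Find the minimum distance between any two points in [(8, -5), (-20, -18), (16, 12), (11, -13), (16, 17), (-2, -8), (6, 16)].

Computing all pairwise distances among 7 points:

d((8, -5), (-20, -18)) = 30.8707
d((8, -5), (16, 12)) = 18.7883
d((8, -5), (11, -13)) = 8.544
d((8, -5), (16, 17)) = 23.4094
d((8, -5), (-2, -8)) = 10.4403
d((8, -5), (6, 16)) = 21.095
d((-20, -18), (16, 12)) = 46.8615
d((-20, -18), (11, -13)) = 31.4006
d((-20, -18), (16, 17)) = 50.2096
d((-20, -18), (-2, -8)) = 20.5913
d((-20, -18), (6, 16)) = 42.8019
d((16, 12), (11, -13)) = 25.4951
d((16, 12), (16, 17)) = 5.0 <-- minimum
d((16, 12), (-2, -8)) = 26.9072
d((16, 12), (6, 16)) = 10.7703
d((11, -13), (16, 17)) = 30.4138
d((11, -13), (-2, -8)) = 13.9284
d((11, -13), (6, 16)) = 29.4279
d((16, 17), (-2, -8)) = 30.8058
d((16, 17), (6, 16)) = 10.0499
d((-2, -8), (6, 16)) = 25.2982

Closest pair: (16, 12) and (16, 17) with distance 5.0

The closest pair is (16, 12) and (16, 17) with Euclidean distance 5.0. For 7 points, brute-force pairwise comparison is shown above. For large n, the divide-and-conquer algorithm (sort by x, recurse on halves, check the dividing strip) achieves O(n log n).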